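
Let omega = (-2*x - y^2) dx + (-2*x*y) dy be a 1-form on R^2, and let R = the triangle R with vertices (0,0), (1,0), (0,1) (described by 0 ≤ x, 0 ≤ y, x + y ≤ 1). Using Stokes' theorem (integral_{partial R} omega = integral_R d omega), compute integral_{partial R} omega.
integral_(partial R) omega = 0

Stokes: integral_partial_R omega = integral_R d omega with d omega = (∂Q/∂x - ∂P/∂y) dx ∧ dy.
  ∂Q/∂x = -2*y
  ∂P/∂y = -2*y
  integrand = ∂Q/∂x - ∂P/∂y = 0.
Integrating over R: integral_0^1 integral_0^{1-x} (0) dy dx = 0.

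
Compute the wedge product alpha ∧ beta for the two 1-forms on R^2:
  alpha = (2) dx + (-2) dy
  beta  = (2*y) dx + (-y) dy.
alpha ∧ beta = (2*y) dx ∧ dy

Distribute the wedge, using dx_i ∧ dx_j = -dx_j ∧ dx_i and dx_i ∧ dx_i = 0. For each pair (i, j) with i < j, the coefficient of dx_i ∧ dx_j in alpha ∧ beta is (alpha_i * beta_j - alpha_j * beta_i). Collecting: alpha ∧ beta = (2*y) dx ∧ dy.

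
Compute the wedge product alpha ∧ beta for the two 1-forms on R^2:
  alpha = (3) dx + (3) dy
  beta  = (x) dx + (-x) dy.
alpha ∧ beta = (-6*x) dx ∧ dy

Distribute the wedge, using dx_i ∧ dx_j = -dx_j ∧ dx_i and dx_i ∧ dx_i = 0. For each pair (i, j) with i < j, the coefficient of dx_i ∧ dx_j in alpha ∧ beta is (alpha_i * beta_j - alpha_j * beta_i). Collecting: alpha ∧ beta = (-6*x) dx ∧ dy.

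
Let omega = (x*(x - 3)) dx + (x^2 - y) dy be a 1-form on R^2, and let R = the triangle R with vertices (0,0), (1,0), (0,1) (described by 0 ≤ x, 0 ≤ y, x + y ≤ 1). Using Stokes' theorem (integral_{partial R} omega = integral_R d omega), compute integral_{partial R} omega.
integral_(partial R) omega = 1/3

Stokes: integral_partial_R omega = integral_R d omega with d omega = (∂Q/∂x - ∂P/∂y) dx ∧ dy.
  ∂Q/∂x = 2*x
  ∂P/∂y = 0
  integrand = ∂Q/∂x - ∂P/∂y = 2*x.
Integrating over R: integral_0^1 integral_0^{1-x} (2*x) dy dx = 1/3.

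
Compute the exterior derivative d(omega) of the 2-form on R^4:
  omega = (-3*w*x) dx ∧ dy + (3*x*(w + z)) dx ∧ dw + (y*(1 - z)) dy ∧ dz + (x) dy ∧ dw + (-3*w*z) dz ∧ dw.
d(omega) = (1 - 3*x) dx ∧ dy ∧ dw + (-3*x) dx ∧ dz ∧ dw

For a 2-form omega = sum_{i<j} g_{ij} dx_i ∧ dx_j, the exterior derivative is
  d(omega) = sum_{i<j} d(g_{ij}) ∧ dx_i ∧ dx_j = sum_{i<j, k} (∂g_{ij}/∂x_k) dx_k ∧ dx_i ∧ dx_j.
Expand each term, using dx_k ∧ dx_i ∧ dx_j = sgn(permutation) dx_{(a)} ∧ dx_{(b)} ∧ dx_{(c)} with (a < b < c) sorted:
  d(-3*w*x) includes (∂/∂w)(-3*w*x) dw = (-3*x) dw, which multiplied by dx ∧ dy gives (-3*x) dx ∧ dy ∧ dw
  d(3*x*(w + z)) includes (∂/∂z)(3*x*(w + z)) dz = (3*x) dz, which multiplied by dx ∧ dw gives (-3*x) dx ∧ dz ∧ dw
  d(x) includes (∂/∂x)(x) dx = (1) dx, which multiplied by dy ∧ dw gives (1) dx ∧ dy ∧ dw
Collecting like 3-forms: d(omega) = (1 - 3*x) dx ∧ dy ∧ dw + (-3*x) dx ∧ dz ∧ dw.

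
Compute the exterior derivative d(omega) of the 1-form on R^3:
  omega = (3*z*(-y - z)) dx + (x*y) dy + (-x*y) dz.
d(omega) = (y + 3*z) dx ∧ dy + (2*y + 6*z) dx ∧ dz + (-x) dy ∧ dz

For a 1-form omega = sum_i f_i dx_i, the exterior derivative is
  d(omega) = sum_{i < j} (∂f_j/∂x_i - ∂f_i/∂x_j) dx_i ∧ dx_j.
  coefficient of dx ∧ dy: ∂f_2/∂x - ∂f_1/∂y = ∂(x*y)/∂x - ∂(3*z*(-y - z))/∂y = y + 3*z
  coefficient of dx ∧ dz: ∂f_3/∂x - ∂f_1/∂z = ∂(-x*y)/∂x - ∂(3*z*(-y - z))/∂z = 2*y + 6*z
  coefficient of dy ∧ dz: ∂f_3/∂y - ∂f_2/∂z = ∂(-x*y)/∂y - ∂(x*y)/∂z = -x
Assembling: d(omega) = (y + 3*z) dx ∧ dy + (2*y + 6*z) dx ∧ dz + (-x) dy ∧ dz.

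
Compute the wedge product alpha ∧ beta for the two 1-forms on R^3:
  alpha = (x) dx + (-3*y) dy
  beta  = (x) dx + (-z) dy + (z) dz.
alpha ∧ beta = (x*(3*y - z)) dx ∧ dy + (x*z) dx ∧ dz + (-3*y*z) dy ∧ dz

Distribute the wedge, using dx_i ∧ dx_j = -dx_j ∧ dx_i and dx_i ∧ dx_i = 0. For each pair (i, j) with i < j, the coefficient of dx_i ∧ dx_j in alpha ∧ beta is (alpha_i * beta_j - alpha_j * beta_i). Collecting: alpha ∧ beta = (x*(3*y - z)) dx ∧ dy + (x*z) dx ∧ dz + (-3*y*z) dy ∧ dz.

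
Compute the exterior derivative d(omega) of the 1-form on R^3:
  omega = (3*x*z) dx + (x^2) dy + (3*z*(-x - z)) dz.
d(omega) = (2*x) dx ∧ dy + (-3*x - 3*z) dx ∧ dz

For a 1-form omega = sum_i f_i dx_i, the exterior derivative is
  d(omega) = sum_{i < j} (∂f_j/∂x_i - ∂f_i/∂x_j) dx_i ∧ dx_j.
  coefficient of dx ∧ dy: ∂f_2/∂x - ∂f_1/∂y = ∂(x^2)/∂x - ∂(3*x*z)/∂y = 2*x
  coefficient of dx ∧ dz: ∂f_3/∂x - ∂f_1/∂z = ∂(3*z*(-x - z))/∂x - ∂(3*x*z)/∂z = -3*x - 3*z
Assembling: d(omega) = (2*x) dx ∧ dy + (-3*x - 3*z) dx ∧ dz.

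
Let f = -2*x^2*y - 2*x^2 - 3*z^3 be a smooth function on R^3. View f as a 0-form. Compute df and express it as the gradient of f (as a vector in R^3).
df = (4*x*(-y - 1)) dx + (-2*x^2) dy + (-9*z^2) dz; grad f = (4*x*(-y - 1), -2*x^2, -9*z^2)

For a 0-form f, d f = (∂f/∂x) dx + (∂f/∂y) dy + (∂f/∂z) dz. The components of the vector representation are exactly the entries of grad f in Cartesian coordinates:
  ∂f/∂x = 4*x*(-y - 1)
  ∂f/∂y = -2*x^2
  ∂f/∂z = -9*z^2.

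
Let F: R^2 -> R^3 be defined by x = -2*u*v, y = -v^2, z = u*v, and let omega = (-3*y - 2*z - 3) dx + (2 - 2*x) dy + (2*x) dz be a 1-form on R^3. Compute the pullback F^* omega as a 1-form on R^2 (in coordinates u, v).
F^* omega = (6*v*(1 - v^2)) du + (-14*u*v^2 + 6*u - 4*v) dv

Using F^*(f dg) = (f ∘ F) d(g ∘ F), substitute each coordinate x_i by F_i(u, v) in f_i, and replace dx_i by d F_i = (∂F_i/∂u) du + (∂F_i/∂v) dv.
  For the x component: f_1(F) = -2*u*v + 3*v^2 - 3; d F_1 = (-2*v) du + (-2*u) dv
  For the y component: f_2(F) = 4*u*v + 2; d F_2 = (0) du + (-2*v) dv
  For the z component: f_3(F) = -4*u*v; d F_3 = (v) du + (u) dv
Combining and collecting du, dv coefficients:
  coeff of du: 6*v*(1 - v^2)
  coeff of dv: -14*u*v^2 + 6*u - 4*v
F^* omega = (6*v*(1 - v^2)) du + (-14*u*v^2 + 6*u - 4*v) dv.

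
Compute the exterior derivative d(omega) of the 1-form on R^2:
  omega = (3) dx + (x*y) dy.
d(omega) = (y) dx ∧ dy

For a 1-form omega = sum_i f_i dx_i, the exterior derivative is
  d(omega) = sum_{i < j} (∂f_j/∂x_i - ∂f_i/∂x_j) dx_i ∧ dx_j.
  coefficient of dx ∧ dy: ∂f_2/∂x - ∂f_1/∂y = ∂(x*y)/∂x - ∂(3)/∂y = y
Assembling: d(omega) = (y) dx ∧ dy.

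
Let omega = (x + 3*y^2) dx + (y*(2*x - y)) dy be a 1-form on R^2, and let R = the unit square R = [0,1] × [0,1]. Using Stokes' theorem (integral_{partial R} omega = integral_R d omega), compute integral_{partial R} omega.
integral_(partial R) omega = -2

Stokes: integral_partial_R omega = integral_R d omega with d omega = (∂Q/∂x - ∂P/∂y) dx ∧ dy.
  ∂Q/∂x = 2*y
  ∂P/∂y = 6*y
  integrand = ∂Q/∂x - ∂P/∂y = -4*y.
Integrating over R: integral_0^1 integral_0^1 (-4*y) dx dy = -2.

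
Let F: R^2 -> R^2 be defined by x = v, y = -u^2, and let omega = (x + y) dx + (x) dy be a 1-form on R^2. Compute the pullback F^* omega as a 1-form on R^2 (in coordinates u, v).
F^* omega = (-2*u*v) du + (-u^2 + v) dv

Using F^*(f dg) = (f ∘ F) d(g ∘ F), substitute each coordinate x_i by F_i(u, v) in f_i, and replace dx_i by d F_i = (∂F_i/∂u) du + (∂F_i/∂v) dv.
  For the x component: f_1(F) = -u^2 + v; d F_1 = (0) du + (1) dv
  For the y component: f_2(F) = v; d F_2 = (-2*u) du + (0) dv
Combining and collecting du, dv coefficients:
  coeff of du: -2*u*v
  coeff of dv: -u^2 + v
F^* omega = (-2*u*v) du + (-u^2 + v) dv.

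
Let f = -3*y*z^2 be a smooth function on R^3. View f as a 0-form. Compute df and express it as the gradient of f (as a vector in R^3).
df = (0) dx + (-3*z^2) dy + (-6*y*z) dz; grad f = (0, -3*z^2, -6*y*z)

For a 0-form f, d f = (∂f/∂x) dx + (∂f/∂y) dy + (∂f/∂z) dz. The components of the vector representation are exactly the entries of grad f in Cartesian coordinates:
  ∂f/∂x = 0
  ∂f/∂y = -3*z^2
  ∂f/∂z = -6*y*z.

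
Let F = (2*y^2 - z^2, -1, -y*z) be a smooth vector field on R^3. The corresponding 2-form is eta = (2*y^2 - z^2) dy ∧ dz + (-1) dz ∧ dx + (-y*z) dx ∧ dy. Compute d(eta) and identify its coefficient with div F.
d(eta) = (-y) dx ∧ dy ∧ dz; div F = -y

For a 2-form in R^3 of the form above, applying d gives a 3-form with coefficient ∂P/∂x + ∂Q/∂y + ∂R/∂z:
  ∂P/∂x = 0
  ∂Q/∂y = 0
  ∂R/∂z = -y
Sum = -y, which is exactly div F.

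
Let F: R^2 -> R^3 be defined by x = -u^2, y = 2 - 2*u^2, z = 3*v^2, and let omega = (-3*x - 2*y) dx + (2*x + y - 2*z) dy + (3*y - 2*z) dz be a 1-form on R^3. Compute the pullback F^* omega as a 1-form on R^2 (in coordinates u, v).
F^* omega = (2*u*(u^2 + 12*v^2)) du + (36*v*(-u^2 - v^2 + 1)) dv

Using F^*(f dg) = (f ∘ F) d(g ∘ F), substitute each coordinate x_i by F_i(u, v) in f_i, and replace dx_i by d F_i = (∂F_i/∂u) du + (∂F_i/∂v) dv.
  For the x component: f_1(F) = 7*u^2 - 4; d F_1 = (-2*u) du + (0) dv
  For the y component: f_2(F) = -4*u^2 - 6*v^2 + 2; d F_2 = (-4*u) du + (0) dv
  For the z component: f_3(F) = -6*u^2 - 6*v^2 + 6; d F_3 = (0) du + (6*v) dv
Combining and collecting du, dv coefficients:
  coeff of du: 2*u*(u^2 + 12*v^2)
  coeff of dv: 36*v*(-u^2 - v^2 + 1)
F^* omega = (2*u*(u^2 + 12*v^2)) du + (36*v*(-u^2 - v^2 + 1)) dv.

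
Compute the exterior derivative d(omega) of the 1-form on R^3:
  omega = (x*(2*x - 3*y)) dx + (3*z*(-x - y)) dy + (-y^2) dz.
d(omega) = (3*x - 3*z) dx ∧ dy + (3*x + y) dy ∧ dz

For a 1-form omega = sum_i f_i dx_i, the exterior derivative is
  d(omega) = sum_{i < j} (∂f_j/∂x_i - ∂f_i/∂x_j) dx_i ∧ dx_j.
  coefficient of dx ∧ dy: ∂f_2/∂x - ∂f_1/∂y = ∂(3*z*(-x - y))/∂x - ∂(x*(2*x - 3*y))/∂y = 3*x - 3*z
  coefficient of dy ∧ dz: ∂f_3/∂y - ∂f_2/∂z = ∂(-y^2)/∂y - ∂(3*z*(-x - y))/∂z = 3*x + y
Assembling: d(omega) = (3*x - 3*z) dx ∧ dy + (3*x + y) dy ∧ dz.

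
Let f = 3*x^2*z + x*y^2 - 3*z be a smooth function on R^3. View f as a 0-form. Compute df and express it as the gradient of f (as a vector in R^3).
df = (6*x*z + y^2) dx + (2*x*y) dy + (3*x^2 - 3) dz; grad f = (6*x*z + y^2, 2*x*y, 3*x^2 - 3)

For a 0-form f, d f = (∂f/∂x) dx + (∂f/∂y) dy + (∂f/∂z) dz. The components of the vector representation are exactly the entries of grad f in Cartesian coordinates:
  ∂f/∂x = 6*x*z + y^2
  ∂f/∂y = 2*x*y
  ∂f/∂z = 3*x^2 - 3.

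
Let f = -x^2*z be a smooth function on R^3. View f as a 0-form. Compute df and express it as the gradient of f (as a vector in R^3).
df = (-2*x*z) dx + (0) dy + (-x^2) dz; grad f = (-2*x*z, 0, -x^2)

For a 0-form f, d f = (∂f/∂x) dx + (∂f/∂y) dy + (∂f/∂z) dz. The components of the vector representation are exactly the entries of grad f in Cartesian coordinates:
  ∂f/∂x = -2*x*z
  ∂f/∂y = 0
  ∂f/∂z = -x^2.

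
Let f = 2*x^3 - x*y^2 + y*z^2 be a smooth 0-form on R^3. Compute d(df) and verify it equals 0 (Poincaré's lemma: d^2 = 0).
d(df) = 0

Step 1: df = sum_i (∂f/∂x_i) dx_i = (6*x^2 - y^2) dx + (-2*x*y + z^2) dy + (2*y*z) dz.
Step 2: Apply d again. Using the 1-form formula, the coefficient of dx ∧ dy in d(df) is ∂^2 f/∂x ∂y - ∂^2 f/∂y ∂x = (-2*y) - (-2*y) = 0 (equality of mixed partials for smooth f).
Similarly for dx ∧ dz and dy ∧ dz — all coefficients vanish. So d(df) = 0.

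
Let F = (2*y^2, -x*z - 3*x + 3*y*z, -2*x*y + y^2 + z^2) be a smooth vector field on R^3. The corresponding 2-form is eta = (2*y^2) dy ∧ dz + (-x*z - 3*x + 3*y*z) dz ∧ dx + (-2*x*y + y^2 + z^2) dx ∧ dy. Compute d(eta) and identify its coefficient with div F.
d(eta) = (5*z) dx ∧ dy ∧ dz; div F = 5*z

For a 2-form in R^3 of the form above, applying d gives a 3-form with coefficient ∂P/∂x + ∂Q/∂y + ∂R/∂z:
  ∂P/∂x = 0
  ∂Q/∂y = 3*z
  ∂R/∂z = 2*z
Sum = 5*z, which is exactly div F.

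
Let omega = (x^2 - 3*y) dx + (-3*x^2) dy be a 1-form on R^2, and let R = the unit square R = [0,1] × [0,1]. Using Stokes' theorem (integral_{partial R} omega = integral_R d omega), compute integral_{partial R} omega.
integral_(partial R) omega = 0

Stokes: integral_partial_R omega = integral_R d omega with d omega = (∂Q/∂x - ∂P/∂y) dx ∧ dy.
  ∂Q/∂x = -6*x
  ∂P/∂y = -3
  integrand = ∂Q/∂x - ∂P/∂y = 3 - 6*x.
Integrating over R: integral_0^1 integral_0^1 (3 - 6*x) dx dy = 0.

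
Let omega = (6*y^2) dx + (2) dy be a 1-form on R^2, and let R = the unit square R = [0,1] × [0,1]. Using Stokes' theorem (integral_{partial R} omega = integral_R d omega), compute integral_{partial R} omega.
integral_(partial R) omega = -6

Stokes: integral_partial_R omega = integral_R d omega with d omega = (∂Q/∂x - ∂P/∂y) dx ∧ dy.
  ∂Q/∂x = 0
  ∂P/∂y = 12*y
  integrand = ∂Q/∂x - ∂P/∂y = -12*y.
Integrating over R: integral_0^1 integral_0^1 (-12*y) dx dy = -6.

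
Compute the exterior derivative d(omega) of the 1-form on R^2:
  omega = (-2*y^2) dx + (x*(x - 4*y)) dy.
d(omega) = (2*x) dx ∧ dy

For a 1-form omega = sum_i f_i dx_i, the exterior derivative is
  d(omega) = sum_{i < j} (∂f_j/∂x_i - ∂f_i/∂x_j) dx_i ∧ dx_j.
  coefficient of dx ∧ dy: ∂f_2/∂x - ∂f_1/∂y = ∂(x*(x - 4*y))/∂x - ∂(-2*y^2)/∂y = 2*x
Assembling: d(omega) = (2*x) dx ∧ dy.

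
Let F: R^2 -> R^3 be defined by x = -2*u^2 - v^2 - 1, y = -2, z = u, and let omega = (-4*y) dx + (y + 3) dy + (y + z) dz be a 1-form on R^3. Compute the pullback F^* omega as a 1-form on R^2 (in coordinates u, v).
F^* omega = (-31*u - 2) du + (-16*v) dv

Using F^*(f dg) = (f ∘ F) d(g ∘ F), substitute each coordinate x_i by F_i(u, v) in f_i, and replace dx_i by d F_i = (∂F_i/∂u) du + (∂F_i/∂v) dv.
  For the x component: f_1(F) = 8; d F_1 = (-4*u) du + (-2*v) dv
  For the y component: f_2(F) = 1; d F_2 = (0) du + (0) dv
  For the z component: f_3(F) = u - 2; d F_3 = (1) du + (0) dv
Combining and collecting du, dv coefficients:
  coeff of du: -31*u - 2
  coeff of dv: -16*v
F^* omega = (-31*u - 2) du + (-16*v) dv.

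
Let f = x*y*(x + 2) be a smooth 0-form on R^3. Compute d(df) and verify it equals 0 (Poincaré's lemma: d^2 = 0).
d(df) = 0

Step 1: df = sum_i (∂f/∂x_i) dx_i = (2*y*(x + 1)) dx + (x*(x + 2)) dy + (0) dz.
Step 2: Apply d again. Using the 1-form formula, the coefficient of dx ∧ dy in d(df) is ∂^2 f/∂x ∂y - ∂^2 f/∂y ∂x = (2*x + 2) - (2*x + 2) = 0 (equality of mixed partials for smooth f).
Similarly for dx ∧ dz and dy ∧ dz — all coefficients vanish. So d(df) = 0.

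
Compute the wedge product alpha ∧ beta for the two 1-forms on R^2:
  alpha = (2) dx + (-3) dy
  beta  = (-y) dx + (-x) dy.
alpha ∧ beta = (-2*x - 3*y) dx ∧ dy

Distribute the wedge, using dx_i ∧ dx_j = -dx_j ∧ dx_i and dx_i ∧ dx_i = 0. For each pair (i, j) with i < j, the coefficient of dx_i ∧ dx_j in alpha ∧ beta is (alpha_i * beta_j - alpha_j * beta_i). Collecting: alpha ∧ beta = (-2*x - 3*y) dx ∧ dy.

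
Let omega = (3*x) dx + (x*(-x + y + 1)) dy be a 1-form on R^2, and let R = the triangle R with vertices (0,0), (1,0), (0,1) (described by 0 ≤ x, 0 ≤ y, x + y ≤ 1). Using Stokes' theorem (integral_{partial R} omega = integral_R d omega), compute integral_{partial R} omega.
integral_(partial R) omega = 1/3

Stokes: integral_partial_R omega = integral_R d omega with d omega = (∂Q/∂x - ∂P/∂y) dx ∧ dy.
  ∂Q/∂x = -2*x + y + 1
  ∂P/∂y = 0
  integrand = ∂Q/∂x - ∂P/∂y = -2*x + y + 1.
Integrating over R: integral_0^1 integral_0^{1-x} (-2*x + y + 1) dy dx = 1/3.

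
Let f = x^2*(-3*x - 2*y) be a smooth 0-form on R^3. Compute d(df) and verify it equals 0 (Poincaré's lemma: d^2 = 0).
d(df) = 0

Step 1: df = sum_i (∂f/∂x_i) dx_i = (x*(-9*x - 4*y)) dx + (-2*x^2) dy + (0) dz.
Step 2: Apply d again. Using the 1-form formula, the coefficient of dx ∧ dy in d(df) is ∂^2 f/∂x ∂y - ∂^2 f/∂y ∂x = (-4*x) - (-4*x) = 0 (equality of mixed partials for smooth f).
Similarly for dx ∧ dz and dy ∧ dz — all coefficients vanish. So d(df) = 0.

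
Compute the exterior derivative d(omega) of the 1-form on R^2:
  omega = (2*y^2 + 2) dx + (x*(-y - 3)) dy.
d(omega) = (-5*y - 3) dx ∧ dy

For a 1-form omega = sum_i f_i dx_i, the exterior derivative is
  d(omega) = sum_{i < j} (∂f_j/∂x_i - ∂f_i/∂x_j) dx_i ∧ dx_j.
  coefficient of dx ∧ dy: ∂f_2/∂x - ∂f_1/∂y = ∂(x*(-y - 3))/∂x - ∂(2*y^2 + 2)/∂y = -5*y - 3
Assembling: d(omega) = (-5*y - 3) dx ∧ dy.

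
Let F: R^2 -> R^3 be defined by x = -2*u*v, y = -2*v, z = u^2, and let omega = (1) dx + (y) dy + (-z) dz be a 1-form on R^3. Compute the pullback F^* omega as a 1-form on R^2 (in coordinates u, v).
F^* omega = (-2*u^3 - 2*v) du + (-2*u + 4*v) dv

Using F^*(f dg) = (f ∘ F) d(g ∘ F), substitute each coordinate x_i by F_i(u, v) in f_i, and replace dx_i by d F_i = (∂F_i/∂u) du + (∂F_i/∂v) dv.
  For the x component: f_1(F) = 1; d F_1 = (-2*v) du + (-2*u) dv
  For the y component: f_2(F) = -2*v; d F_2 = (0) du + (-2) dv
  For the z component: f_3(F) = -u^2; d F_3 = (2*u) du + (0) dv
Combining and collecting du, dv coefficients:
  coeff of du: -2*u^3 - 2*v
  coeff of dv: -2*u + 4*v
F^* omega = (-2*u^3 - 2*v) du + (-2*u + 4*v) dv.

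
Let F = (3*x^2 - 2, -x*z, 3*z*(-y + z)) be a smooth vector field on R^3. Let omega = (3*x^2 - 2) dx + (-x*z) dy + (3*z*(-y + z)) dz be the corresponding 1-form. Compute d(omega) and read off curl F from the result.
d(omega) = (x - 3*z) dy ∧ dz + (0) dz ∧ dx + (-z) dx ∧ dy; curl F = (x - 3*z, 0, -z)

d omega = sum_{i<j} (∂f_j/∂x_i - ∂f_i/∂x_j) dx_i ∧ dx_j. Under the identification (dy ∧ dz, dz ∧ dx, dx ∧ dy) ↔ (e_x, e_y, e_z), the coefficients are exactly the components of curl F. Compute:
  ∂R/∂y - ∂Q/∂z = (-3*z) - (-x) = x - 3*z
  ∂P/∂z - ∂R/∂x = (0) - (0) = 0
  ∂Q/∂x - ∂P/∂y = (-z) - (0) = -z.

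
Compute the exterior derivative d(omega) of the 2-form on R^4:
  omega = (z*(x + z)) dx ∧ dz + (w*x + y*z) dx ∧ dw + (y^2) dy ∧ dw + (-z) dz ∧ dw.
d(omega) = (-z) dx ∧ dy ∧ dw + (-y) dx ∧ dz ∧ dw

For a 2-form omega = sum_{i<j} g_{ij} dx_i ∧ dx_j, the exterior derivative is
  d(omega) = sum_{i<j} d(g_{ij}) ∧ dx_i ∧ dx_j = sum_{i<j, k} (∂g_{ij}/∂x_k) dx_k ∧ dx_i ∧ dx_j.
Expand each term, using dx_k ∧ dx_i ∧ dx_j = sgn(permutation) dx_{(a)} ∧ dx_{(b)} ∧ dx_{(c)} with (a < b < c) sorted:
  d(w*x + y*z) includes (∂/∂y)(w*x + y*z) dy = (z) dy, which multiplied by dx ∧ dw gives (-z) dx ∧ dy ∧ dw
  d(w*x + y*z) includes (∂/∂z)(w*x + y*z) dz = (y) dz, which multiplied by dx ∧ dw gives (-y) dx ∧ dz ∧ dw
Collecting like 3-forms: d(omega) = (-z) dx ∧ dy ∧ dw + (-y) dx ∧ dz ∧ dw.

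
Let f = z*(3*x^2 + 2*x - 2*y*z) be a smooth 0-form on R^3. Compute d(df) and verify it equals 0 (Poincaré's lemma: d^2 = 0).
d(df) = 0

Step 1: df = sum_i (∂f/∂x_i) dx_i = (2*z*(3*x + 1)) dx + (-2*z^2) dy + (3*x^2 + 2*x - 4*y*z) dz.
Step 2: Apply d again. Using the 1-form formula, the coefficient of dx ∧ dy in d(df) is ∂^2 f/∂x ∂y - ∂^2 f/∂y ∂x = (0) - (0) = 0 (equality of mixed partials for smooth f).
Similarly for dx ∧ dz and dy ∧ dz — all coefficients vanish. So d(df) = 0.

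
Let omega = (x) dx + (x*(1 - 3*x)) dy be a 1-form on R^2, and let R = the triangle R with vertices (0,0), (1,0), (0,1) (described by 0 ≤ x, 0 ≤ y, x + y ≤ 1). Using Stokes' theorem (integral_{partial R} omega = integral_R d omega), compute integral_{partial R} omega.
integral_(partial R) omega = -1/2

Stokes: integral_partial_R omega = integral_R d omega with d omega = (∂Q/∂x - ∂P/∂y) dx ∧ dy.
  ∂Q/∂x = 1 - 6*x
  ∂P/∂y = 0
  integrand = ∂Q/∂x - ∂P/∂y = 1 - 6*x.
Integrating over R: integral_0^1 integral_0^{1-x} (1 - 6*x) dy dx = -1/2.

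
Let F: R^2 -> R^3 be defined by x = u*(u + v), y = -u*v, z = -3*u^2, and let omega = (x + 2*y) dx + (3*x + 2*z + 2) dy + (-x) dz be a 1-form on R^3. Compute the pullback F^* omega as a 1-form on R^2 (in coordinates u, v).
F^* omega = (8*u^3 + 8*u^2*v - 4*u*v^2 - 2*v) du + (2*u*(2*u^2 - 2*u*v - 1)) dv

Using F^*(f dg) = (f ∘ F) d(g ∘ F), substitute each coordinate x_i by F_i(u, v) in f_i, and replace dx_i by d F_i = (∂F_i/∂u) du + (∂F_i/∂v) dv.
  For the x component: f_1(F) = u*(u - v); d F_1 = (2*u + v) du + (u) dv
  For the y component: f_2(F) = -3*u^2 + 3*u*v + 2; d F_2 = (-v) du + (-u) dv
  For the z component: f_3(F) = u*(-u - v); d F_3 = (-6*u) du + (0) dv
Combining and collecting du, dv coefficients:
  coeff of du: 8*u^3 + 8*u^2*v - 4*u*v^2 - 2*v
  coeff of dv: 2*u*(2*u^2 - 2*u*v - 1)
F^* omega = (8*u^3 + 8*u^2*v - 4*u*v^2 - 2*v) du + (2*u*(2*u^2 - 2*u*v - 1)) dv.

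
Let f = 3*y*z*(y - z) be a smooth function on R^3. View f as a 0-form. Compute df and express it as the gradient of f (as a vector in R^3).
df = (0) dx + (3*z*(2*y - z)) dy + (3*y*(y - 2*z)) dz; grad f = (0, 3*z*(2*y - z), 3*y*(y - 2*z))

For a 0-form f, d f = (∂f/∂x) dx + (∂f/∂y) dy + (∂f/∂z) dz. The components of the vector representation are exactly the entries of grad f in Cartesian coordinates:
  ∂f/∂x = 0
  ∂f/∂y = 3*z*(2*y - z)
  ∂f/∂z = 3*y*(y - 2*z).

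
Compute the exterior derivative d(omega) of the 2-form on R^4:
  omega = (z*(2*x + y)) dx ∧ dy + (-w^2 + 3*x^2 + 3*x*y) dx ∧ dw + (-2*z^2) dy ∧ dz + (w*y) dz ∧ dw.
d(omega) = (2*x + y) dx ∧ dy ∧ dz + (-3*x) dx ∧ dy ∧ dw + (w) dy ∧ dz ∧ dw

For a 2-form omega = sum_{i<j} g_{ij} dx_i ∧ dx_j, the exterior derivative is
  d(omega) = sum_{i<j} d(g_{ij}) ∧ dx_i ∧ dx_j = sum_{i<j, k} (∂g_{ij}/∂x_k) dx_k ∧ dx_i ∧ dx_j.
Expand each term, using dx_k ∧ dx_i ∧ dx_j = sgn(permutation) dx_{(a)} ∧ dx_{(b)} ∧ dx_{(c)} with (a < b < c) sorted:
  d(z*(2*x + y)) includes (∂/∂z)(z*(2*x + y)) dz = (2*x + y) dz, which multiplied by dx ∧ dy gives (2*x + y) dx ∧ dy ∧ dz
  d(-w^2 + 3*x^2 + 3*x*y) includes (∂/∂y)(-w^2 + 3*x^2 + 3*x*y) dy = (3*x) dy, which multiplied by dx ∧ dw gives (-3*x) dx ∧ dy ∧ dw
  d(w*y) includes (∂/∂y)(w*y) dy = (w) dy, which multiplied by dz ∧ dw gives (w) dy ∧ dz ∧ dw
Collecting like 3-forms: d(omega) = (2*x + y) dx ∧ dy ∧ dz + (-3*x) dx ∧ dy ∧ dw + (w) dy ∧ dz ∧ dw.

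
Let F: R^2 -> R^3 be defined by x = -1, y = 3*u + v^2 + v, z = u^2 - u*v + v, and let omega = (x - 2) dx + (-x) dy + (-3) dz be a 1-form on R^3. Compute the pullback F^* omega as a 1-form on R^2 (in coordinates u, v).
F^* omega = (-6*u + 3*v + 3) du + (3*u + 2*v - 2) dv

Using F^*(f dg) = (f ∘ F) d(g ∘ F), substitute each coordinate x_i by F_i(u, v) in f_i, and replace dx_i by d F_i = (∂F_i/∂u) du + (∂F_i/∂v) dv.
  For the x component: f_1(F) = -3; d F_1 = (0) du + (0) dv
  For the y component: f_2(F) = 1; d F_2 = (3) du + (2*v + 1) dv
  For the z component: f_3(F) = -3; d F_3 = (2*u - v) du + (1 - u) dv
Combining and collecting du, dv coefficients:
  coeff of du: -6*u + 3*v + 3
  coeff of dv: 3*u + 2*v - 2
F^* omega = (-6*u + 3*v + 3) du + (3*u + 2*v - 2) dv.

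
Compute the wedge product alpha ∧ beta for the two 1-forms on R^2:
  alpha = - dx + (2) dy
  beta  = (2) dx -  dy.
alpha ∧ beta = (-3) dx ∧ dy

Distribute the wedge, using dx_i ∧ dx_j = -dx_j ∧ dx_i and dx_i ∧ dx_i = 0. For each pair (i, j) with i < j, the coefficient of dx_i ∧ dx_j in alpha ∧ beta is (alpha_i * beta_j - alpha_j * beta_i). Collecting: alpha ∧ beta = (-3) dx ∧ dy.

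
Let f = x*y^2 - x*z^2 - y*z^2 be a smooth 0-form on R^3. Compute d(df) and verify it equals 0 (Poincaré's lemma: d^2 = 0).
d(df) = 0

Step 1: df = sum_i (∂f/∂x_i) dx_i = (y^2 - z^2) dx + (2*x*y - z^2) dy + (2*z*(-x - y)) dz.
Step 2: Apply d again. Using the 1-form formula, the coefficient of dx ∧ dy in d(df) is ∂^2 f/∂x ∂y - ∂^2 f/∂y ∂x = (2*y) - (2*y) = 0 (equality of mixed partials for smooth f).
Similarly for dx ∧ dz and dy ∧ dz — all coefficients vanish. So d(df) = 0.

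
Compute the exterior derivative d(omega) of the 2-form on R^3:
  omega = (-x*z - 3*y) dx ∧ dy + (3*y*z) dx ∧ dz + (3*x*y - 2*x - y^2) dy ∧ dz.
d(omega) = (-x + 3*y - 3*z - 2) dx ∧ dy ∧ dz

For a 2-form omega = sum_{i<j} g_{ij} dx_i ∧ dx_j, the exterior derivative is
  d(omega) = sum_{i<j} d(g_{ij}) ∧ dx_i ∧ dx_j = sum_{i<j, k} (∂g_{ij}/∂x_k) dx_k ∧ dx_i ∧ dx_j.
Expand each term, using dx_k ∧ dx_i ∧ dx_j = sgn(permutation) dx_{(a)} ∧ dx_{(b)} ∧ dx_{(c)} with (a < b < c) sorted:
  d(-x*z - 3*y) includes (∂/∂z)(-x*z - 3*y) dz = (-x) dz, which multiplied by dx ∧ dy gives (-x) dx ∧ dy ∧ dz
  d(3*y*z) includes (∂/∂y)(3*y*z) dy = (3*z) dy, which multiplied by dx ∧ dz gives (-3*z) dx ∧ dy ∧ dz
  d(3*x*y - 2*x - y^2) includes (∂/∂x)(3*x*y - 2*x - y^2) dx = (3*y - 2) dx, which multiplied by dy ∧ dz gives (3*y - 2) dx ∧ dy ∧ dz
Collecting like 3-forms: d(omega) = (-x + 3*y - 3*z - 2) dx ∧ dy ∧ dz.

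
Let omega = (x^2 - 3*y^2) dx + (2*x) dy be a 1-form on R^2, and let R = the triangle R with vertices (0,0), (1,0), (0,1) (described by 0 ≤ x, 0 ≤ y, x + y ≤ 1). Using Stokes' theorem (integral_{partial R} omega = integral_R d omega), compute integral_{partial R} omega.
integral_(partial R) omega = 2

Stokes: integral_partial_R omega = integral_R d omega with d omega = (∂Q/∂x - ∂P/∂y) dx ∧ dy.
  ∂Q/∂x = 2
  ∂P/∂y = -6*y
  integrand = ∂Q/∂x - ∂P/∂y = 6*y + 2.
Integrating over R: integral_0^1 integral_0^{1-x} (6*y + 2) dy dx = 2.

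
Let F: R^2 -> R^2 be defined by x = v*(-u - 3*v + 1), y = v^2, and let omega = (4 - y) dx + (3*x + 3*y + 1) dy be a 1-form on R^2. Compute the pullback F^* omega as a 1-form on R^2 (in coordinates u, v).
F^* omega = (v*(v^2 - 4)) du + (-5*u*v^2 - 4*u - 6*v^3 + 5*v^2 - 22*v + 4) dv

Using F^*(f dg) = (f ∘ F) d(g ∘ F), substitute each coordinate x_i by F_i(u, v) in f_i, and replace dx_i by d F_i = (∂F_i/∂u) du + (∂F_i/∂v) dv.
  For the x component: f_1(F) = 4 - v^2; d F_1 = (-v) du + (-u - 6*v + 1) dv
  For the y component: f_2(F) = -3*u*v - 6*v^2 + 3*v + 1; d F_2 = (0) du + (2*v) dv
Combining and collecting du, dv coefficients:
  coeff of du: v*(v^2 - 4)
  coeff of dv: -5*u*v^2 - 4*u - 6*v^3 + 5*v^2 - 22*v + 4
F^* omega = (v*(v^2 - 4)) du + (-5*u*v^2 - 4*u - 6*v^3 + 5*v^2 - 22*v + 4) dv.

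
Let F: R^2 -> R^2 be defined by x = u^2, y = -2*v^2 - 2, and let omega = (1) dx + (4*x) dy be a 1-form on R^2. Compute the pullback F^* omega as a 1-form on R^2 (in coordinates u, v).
F^* omega = (2*u) du + (-16*u^2*v) dv

Using F^*(f dg) = (f ∘ F) d(g ∘ F), substitute each coordinate x_i by F_i(u, v) in f_i, and replace dx_i by d F_i = (∂F_i/∂u) du + (∂F_i/∂v) dv.
  For the x component: f_1(F) = 1; d F_1 = (2*u) du + (0) dv
  For the y component: f_2(F) = 4*u^2; d F_2 = (0) du + (-4*v) dv
Combining and collecting du, dv coefficients:
  coeff of du: 2*u
  coeff of dv: -16*u^2*v
F^* omega = (2*u) du + (-16*u^2*v) dv.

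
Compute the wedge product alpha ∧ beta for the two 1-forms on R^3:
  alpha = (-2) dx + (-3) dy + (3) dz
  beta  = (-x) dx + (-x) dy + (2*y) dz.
alpha ∧ beta = (-x) dx ∧ dy + (3*x - 4*y) dx ∧ dz + (3*x - 6*y) dy ∧ dz

Distribute the wedge, using dx_i ∧ dx_j = -dx_j ∧ dx_i and dx_i ∧ dx_i = 0. For each pair (i, j) with i < j, the coefficient of dx_i ∧ dx_j in alpha ∧ beta is (alpha_i * beta_j - alpha_j * beta_i). Collecting: alpha ∧ beta = (-x) dx ∧ dy + (3*x - 4*y) dx ∧ dz + (3*x - 6*y) dy ∧ dz.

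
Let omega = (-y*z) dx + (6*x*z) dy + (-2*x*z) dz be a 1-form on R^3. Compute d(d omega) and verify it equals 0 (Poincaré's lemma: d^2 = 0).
d(d omega) = 0

Step 1: d omega = sum_{i<j} (∂f_j/∂x_i - ∂f_i/∂x_j) dx_i ∧ dx_j:
  coeff of dx ∧ dy: 7*z
  coeff of dx ∧ dz: y - 2*z
  coeff of dy ∧ dz: -6*x
Step 2: Apply d again to each 2-form coefficient. The only possible 3-form in R^3 is dx ∧ dy ∧ dz, with coefficient
  ∂(coeff of dy∧dz)/∂x - ∂(coeff of dx∧dz)/∂y + ∂(coeff of dx∧dy)/∂z
  = ∂/∂x (-6*x) - ∂/∂y (y - 2*z) + ∂/∂z (7*z).
Each of these terms simplifies to sums of mixed partials that cancel in pairs. The result is 0 (by equality of mixed partials for smooth functions — Schwarz / Clairaut).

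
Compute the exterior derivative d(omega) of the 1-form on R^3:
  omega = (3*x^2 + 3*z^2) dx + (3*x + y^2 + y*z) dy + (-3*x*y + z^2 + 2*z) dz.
d(omega) = (3) dx ∧ dy + (-3*y - 6*z) dx ∧ dz + (-3*x - y) dy ∧ dz

For a 1-form omega = sum_i f_i dx_i, the exterior derivative is
  d(omega) = sum_{i < j} (∂f_j/∂x_i - ∂f_i/∂x_j) dx_i ∧ dx_j.
  coefficient of dx ∧ dy: ∂f_2/∂x - ∂f_1/∂y = ∂(3*x + y^2 + y*z)/∂x - ∂(3*x^2 + 3*z^2)/∂y = 3
  coefficient of dx ∧ dz: ∂f_3/∂x - ∂f_1/∂z = ∂(-3*x*y + z^2 + 2*z)/∂x - ∂(3*x^2 + 3*z^2)/∂z = -3*y - 6*z
  coefficient of dy ∧ dz: ∂f_3/∂y - ∂f_2/∂z = ∂(-3*x*y + z^2 + 2*z)/∂y - ∂(3*x + y^2 + y*z)/∂z = -3*x - y
Assembling: d(omega) = (3) dx ∧ dy + (-3*y - 6*z) dx ∧ dz + (-3*x - y) dy ∧ dz.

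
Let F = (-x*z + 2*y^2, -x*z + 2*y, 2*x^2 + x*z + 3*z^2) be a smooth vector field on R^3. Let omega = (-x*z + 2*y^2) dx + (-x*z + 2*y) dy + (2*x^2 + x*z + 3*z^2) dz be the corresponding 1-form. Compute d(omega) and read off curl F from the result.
d(omega) = (x) dy ∧ dz + (-5*x - z) dz ∧ dx + (-4*y - z) dx ∧ dy; curl F = (x, -5*x - z, -4*y - z)

d omega = sum_{i<j} (∂f_j/∂x_i - ∂f_i/∂x_j) dx_i ∧ dx_j. Under the identification (dy ∧ dz, dz ∧ dx, dx ∧ dy) ↔ (e_x, e_y, e_z), the coefficients are exactly the components of curl F. Compute:
  ∂R/∂y - ∂Q/∂z = (0) - (-x) = x
  ∂P/∂z - ∂R/∂x = (-x) - (4*x + z) = -5*x - z
  ∂Q/∂x - ∂P/∂y = (-z) - (4*y) = -4*y - z.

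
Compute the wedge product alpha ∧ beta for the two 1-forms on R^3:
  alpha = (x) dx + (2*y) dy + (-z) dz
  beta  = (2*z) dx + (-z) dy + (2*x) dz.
alpha ∧ beta = (-z*(x + 4*y)) dx ∧ dy + (2*x^2 + 2*z^2) dx ∧ dz + (4*x*y - z^2) dy ∧ dz

Distribute the wedge, using dx_i ∧ dx_j = -dx_j ∧ dx_i and dx_i ∧ dx_i = 0. For each pair (i, j) with i < j, the coefficient of dx_i ∧ dx_j in alpha ∧ beta is (alpha_i * beta_j - alpha_j * beta_i). Collecting: alpha ∧ beta = (-z*(x + 4*y)) dx ∧ dy + (2*x^2 + 2*z^2) dx ∧ dz + (4*x*y - z^2) dy ∧ dz.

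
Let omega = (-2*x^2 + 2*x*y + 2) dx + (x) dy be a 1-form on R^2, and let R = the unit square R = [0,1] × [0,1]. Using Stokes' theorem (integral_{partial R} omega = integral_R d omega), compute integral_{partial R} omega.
integral_(partial R) omega = 0

Stokes: integral_partial_R omega = integral_R d omega with d omega = (∂Q/∂x - ∂P/∂y) dx ∧ dy.
  ∂Q/∂x = 1
  ∂P/∂y = 2*x
  integrand = ∂Q/∂x - ∂P/∂y = 1 - 2*x.
Integrating over R: integral_0^1 integral_0^1 (1 - 2*x) dx dy = 0.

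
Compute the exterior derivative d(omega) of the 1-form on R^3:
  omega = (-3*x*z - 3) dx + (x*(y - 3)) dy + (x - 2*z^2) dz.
d(omega) = (y - 3) dx ∧ dy + (3*x + 1) dx ∧ dz

For a 1-form omega = sum_i f_i dx_i, the exterior derivative is
  d(omega) = sum_{i < j} (∂f_j/∂x_i - ∂f_i/∂x_j) dx_i ∧ dx_j.
  coefficient of dx ∧ dy: ∂f_2/∂x - ∂f_1/∂y = ∂(x*(y - 3))/∂x - ∂(-3*x*z - 3)/∂y = y - 3
  coefficient of dx ∧ dz: ∂f_3/∂x - ∂f_1/∂z = ∂(x - 2*z^2)/∂x - ∂(-3*x*z - 3)/∂z = 3*x + 1
Assembling: d(omega) = (y - 3) dx ∧ dy + (3*x + 1) dx ∧ dz.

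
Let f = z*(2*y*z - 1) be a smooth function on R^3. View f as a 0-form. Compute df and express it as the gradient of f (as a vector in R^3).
df = (0) dx + (2*z^2) dy + (4*y*z - 1) dz; grad f = (0, 2*z^2, 4*y*z - 1)

For a 0-form f, d f = (∂f/∂x) dx + (∂f/∂y) dy + (∂f/∂z) dz. The components of the vector representation are exactly the entries of grad f in Cartesian coordinates:
  ∂f/∂x = 0
  ∂f/∂y = 2*z^2
  ∂f/∂z = 4*y*z - 1.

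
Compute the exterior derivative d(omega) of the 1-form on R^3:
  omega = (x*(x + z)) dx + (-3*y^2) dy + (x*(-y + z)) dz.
d(omega) = (-x - y + z) dx ∧ dz + (-x) dy ∧ dz

For a 1-form omega = sum_i f_i dx_i, the exterior derivative is
  d(omega) = sum_{i < j} (∂f_j/∂x_i - ∂f_i/∂x_j) dx_i ∧ dx_j.
  coefficient of dx ∧ dz: ∂f_3/∂x - ∂f_1/∂z = ∂(x*(-y + z))/∂x - ∂(x*(x + z))/∂z = -x - y + z
  coefficient of dy ∧ dz: ∂f_3/∂y - ∂f_2/∂z = ∂(x*(-y + z))/∂y - ∂(-3*y^2)/∂z = -x
Assembling: d(omega) = (-x - y + z) dx ∧ dz + (-x) dy ∧ dz.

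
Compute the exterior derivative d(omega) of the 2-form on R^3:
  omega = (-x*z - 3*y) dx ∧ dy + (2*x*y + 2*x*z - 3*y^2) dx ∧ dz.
d(omega) = (-3*x + 6*y) dx ∧ dy ∧ dz

For a 2-form omega = sum_{i<j} g_{ij} dx_i ∧ dx_j, the exterior derivative is
  d(omega) = sum_{i<j} d(g_{ij}) ∧ dx_i ∧ dx_j = sum_{i<j, k} (∂g_{ij}/∂x_k) dx_k ∧ dx_i ∧ dx_j.
Expand each term, using dx_k ∧ dx_i ∧ dx_j = sgn(permutation) dx_{(a)} ∧ dx_{(b)} ∧ dx_{(c)} with (a < b < c) sorted:
  d(-x*z - 3*y) includes (∂/∂z)(-x*z - 3*y) dz = (-x) dz, which multiplied by dx ∧ dy gives (-x) dx ∧ dy ∧ dz
  d(2*x*y + 2*x*z - 3*y^2) includes (∂/∂y)(2*x*y + 2*x*z - 3*y^2) dy = (2*x - 6*y) dy, which multiplied by dx ∧ dz gives (-2*x + 6*y) dx ∧ dy ∧ dz
Collecting like 3-forms: d(omega) = (-3*x + 6*y) dx ∧ dy ∧ dz.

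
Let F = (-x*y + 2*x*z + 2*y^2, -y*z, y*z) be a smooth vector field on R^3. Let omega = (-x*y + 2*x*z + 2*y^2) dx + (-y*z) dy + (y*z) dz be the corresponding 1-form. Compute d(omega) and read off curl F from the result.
d(omega) = (y + z) dy ∧ dz + (2*x) dz ∧ dx + (x - 4*y) dx ∧ dy; curl F = (y + z, 2*x, x - 4*y)

d omega = sum_{i<j} (∂f_j/∂x_i - ∂f_i/∂x_j) dx_i ∧ dx_j. Under the identification (dy ∧ dz, dz ∧ dx, dx ∧ dy) ↔ (e_x, e_y, e_z), the coefficients are exactly the components of curl F. Compute:
  ∂R/∂y - ∂Q/∂z = (z) - (-y) = y + z
  ∂P/∂z - ∂R/∂x = (2*x) - (0) = 2*x
  ∂Q/∂x - ∂P/∂y = (0) - (-x + 4*y) = x - 4*y.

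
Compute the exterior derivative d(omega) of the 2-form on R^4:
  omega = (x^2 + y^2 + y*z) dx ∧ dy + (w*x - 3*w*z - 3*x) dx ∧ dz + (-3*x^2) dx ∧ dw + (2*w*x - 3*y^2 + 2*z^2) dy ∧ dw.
d(omega) = (y) dx ∧ dy ∧ dz + (x - 3*z) dx ∧ dz ∧ dw + (2*w) dx ∧ dy ∧ dw + (-4*z) dy ∧ dz ∧ dw

For a 2-form omega = sum_{i<j} g_{ij} dx_i ∧ dx_j, the exterior derivative is
  d(omega) = sum_{i<j} d(g_{ij}) ∧ dx_i ∧ dx_j = sum_{i<j, k} (∂g_{ij}/∂x_k) dx_k ∧ dx_i ∧ dx_j.
Expand each term, using dx_k ∧ dx_i ∧ dx_j = sgn(permutation) dx_{(a)} ∧ dx_{(b)} ∧ dx_{(c)} with (a < b < c) sorted:
  d(x^2 + y^2 + y*z) includes (∂/∂z)(x^2 + y^2 + y*z) dz = (y) dz, which multiplied by dx ∧ dy gives (y) dx ∧ dy ∧ dz
  d(w*x - 3*w*z - 3*x) includes (∂/∂w)(w*x - 3*w*z - 3*x) dw = (x - 3*z) dw, which multiplied by dx ∧ dz gives (x - 3*z) dx ∧ dz ∧ dw
  d(2*w*x - 3*y^2 + 2*z^2) includes (∂/∂x)(2*w*x - 3*y^2 + 2*z^2) dx = (2*w) dx, which multiplied by dy ∧ dw gives (2*w) dx ∧ dy ∧ dw
  d(2*w*x - 3*y^2 + 2*z^2) includes (∂/∂z)(2*w*x - 3*y^2 + 2*z^2) dz = (4*z) dz, which multiplied by dy ∧ dw gives (-4*z) dy ∧ dz ∧ dw
Collecting like 3-forms: d(omega) = (y) dx ∧ dy ∧ dz + (x - 3*z) dx ∧ dz ∧ dw + (2*w) dx ∧ dy ∧ dw + (-4*z) dy ∧ dz ∧ dw.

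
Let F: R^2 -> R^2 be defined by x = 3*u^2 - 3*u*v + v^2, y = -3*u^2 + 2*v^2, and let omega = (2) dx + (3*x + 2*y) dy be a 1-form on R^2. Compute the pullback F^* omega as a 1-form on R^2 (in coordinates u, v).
F^* omega = (-18*u^3 + 54*u^2*v - 42*u*v^2 + 12*u - 6*v) du + (12*u^2*v - 36*u*v^2 - 6*u + 28*v^3 + 4*v) dv

Using F^*(f dg) = (f ∘ F) d(g ∘ F), substitute each coordinate x_i by F_i(u, v) in f_i, and replace dx_i by d F_i = (∂F_i/∂u) du + (∂F_i/∂v) dv.
  For the x component: f_1(F) = 2; d F_1 = (6*u - 3*v) du + (-3*u + 2*v) dv
  For the y component: f_2(F) = 3*u^2 - 9*u*v + 7*v^2; d F_2 = (-6*u) du + (4*v) dv
Combining and collecting du, dv coefficients:
  coeff of du: -18*u^3 + 54*u^2*v - 42*u*v^2 + 12*u - 6*v
  coeff of dv: 12*u^2*v - 36*u*v^2 - 6*u + 28*v^3 + 4*v
F^* omega = (-18*u^3 + 54*u^2*v - 42*u*v^2 + 12*u - 6*v) du + (12*u^2*v - 36*u*v^2 - 6*u + 28*v^3 + 4*v) dv.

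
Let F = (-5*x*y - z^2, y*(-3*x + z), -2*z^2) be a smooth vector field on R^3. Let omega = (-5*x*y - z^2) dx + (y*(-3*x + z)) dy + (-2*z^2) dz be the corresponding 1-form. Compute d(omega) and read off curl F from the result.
d(omega) = (-y) dy ∧ dz + (-2*z) dz ∧ dx + (5*x - 3*y) dx ∧ dy; curl F = (-y, -2*z, 5*x - 3*y)

d omega = sum_{i<j} (∂f_j/∂x_i - ∂f_i/∂x_j) dx_i ∧ dx_j. Under the identification (dy ∧ dz, dz ∧ dx, dx ∧ dy) ↔ (e_x, e_y, e_z), the coefficients are exactly the components of curl F. Compute:
  ∂R/∂y - ∂Q/∂z = (0) - (y) = -y
  ∂P/∂z - ∂R/∂x = (-2*z) - (0) = -2*z
  ∂Q/∂x - ∂P/∂y = (-3*y) - (-5*x) = 5*x - 3*y.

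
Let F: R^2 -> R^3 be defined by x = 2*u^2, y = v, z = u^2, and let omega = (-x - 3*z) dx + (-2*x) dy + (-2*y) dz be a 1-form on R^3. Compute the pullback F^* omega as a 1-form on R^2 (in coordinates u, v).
F^* omega = (4*u*(-5*u^2 - v)) du + (-4*u^2) dv

Using F^*(f dg) = (f ∘ F) d(g ∘ F), substitute each coordinate x_i by F_i(u, v) in f_i, and replace dx_i by d F_i = (∂F_i/∂u) du + (∂F_i/∂v) dv.
  For the x component: f_1(F) = -5*u^2; d F_1 = (4*u) du + (0) dv
  For the y component: f_2(F) = -4*u^2; d F_2 = (0) du + (1) dv
  For the z component: f_3(F) = -2*v; d F_3 = (2*u) du + (0) dv
Combining and collecting du, dv coefficients:
  coeff of du: 4*u*(-5*u^2 - v)
  coeff of dv: -4*u^2
F^* omega = (4*u*(-5*u^2 - v)) du + (-4*u^2) dv.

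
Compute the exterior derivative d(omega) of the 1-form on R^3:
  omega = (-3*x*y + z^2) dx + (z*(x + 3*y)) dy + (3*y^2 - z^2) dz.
d(omega) = (3*x + z) dx ∧ dy + (-2*z) dx ∧ dz + (-x + 3*y) dy ∧ dz

For a 1-form omega = sum_i f_i dx_i, the exterior derivative is
  d(omega) = sum_{i < j} (∂f_j/∂x_i - ∂f_i/∂x_j) dx_i ∧ dx_j.
  coefficient of dx ∧ dy: ∂f_2/∂x - ∂f_1/∂y = ∂(z*(x + 3*y))/∂x - ∂(-3*x*y + z^2)/∂y = 3*x + z
  coefficient of dx ∧ dz: ∂f_3/∂x - ∂f_1/∂z = ∂(3*y^2 - z^2)/∂x - ∂(-3*x*y + z^2)/∂z = -2*z
  coefficient of dy ∧ dz: ∂f_3/∂y - ∂f_2/∂z = ∂(3*y^2 - z^2)/∂y - ∂(z*(x + 3*y))/∂z = -x + 3*y
Assembling: d(omega) = (3*x + z) dx ∧ dy + (-2*z) dx ∧ dz + (-x + 3*y) dy ∧ dz.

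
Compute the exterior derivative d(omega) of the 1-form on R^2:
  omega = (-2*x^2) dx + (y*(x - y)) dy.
d(omega) = (y) dx ∧ dy

For a 1-form omega = sum_i f_i dx_i, the exterior derivative is
  d(omega) = sum_{i < j} (∂f_j/∂x_i - ∂f_i/∂x_j) dx_i ∧ dx_j.
  coefficient of dx ∧ dy: ∂f_2/∂x - ∂f_1/∂y = ∂(y*(x - y))/∂x - ∂(-2*x^2)/∂y = y
Assembling: d(omega) = (y) dx ∧ dy.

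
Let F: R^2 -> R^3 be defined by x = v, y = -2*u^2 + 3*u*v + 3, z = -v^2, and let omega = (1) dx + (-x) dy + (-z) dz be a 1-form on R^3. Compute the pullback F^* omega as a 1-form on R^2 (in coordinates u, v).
F^* omega = (v*(4*u - 3*v)) du + (-3*u*v - 2*v^3 + 1) dv

Using F^*(f dg) = (f ∘ F) d(g ∘ F), substitute each coordinate x_i by F_i(u, v) in f_i, and replace dx_i by d F_i = (∂F_i/∂u) du + (∂F_i/∂v) dv.
  For the x component: f_1(F) = 1; d F_1 = (0) du + (1) dv
  For the y component: f_2(F) = -v; d F_2 = (-4*u + 3*v) du + (3*u) dv
  For the z component: f_3(F) = v^2; d F_3 = (0) du + (-2*v) dv
Combining and collecting du, dv coefficients:
  coeff of du: v*(4*u - 3*v)
  coeff of dv: -3*u*v - 2*v^3 + 1
F^* omega = (v*(4*u - 3*v)) du + (-3*u*v - 2*v^3 + 1) dv.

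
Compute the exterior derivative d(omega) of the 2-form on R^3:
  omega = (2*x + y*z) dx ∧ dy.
d(omega) = (y) dx ∧ dy ∧ dz

For a 2-form omega = sum_{i<j} g_{ij} dx_i ∧ dx_j, the exterior derivative is
  d(omega) = sum_{i<j} d(g_{ij}) ∧ dx_i ∧ dx_j = sum_{i<j, k} (∂g_{ij}/∂x_k) dx_k ∧ dx_i ∧ dx_j.
Expand each term, using dx_k ∧ dx_i ∧ dx_j = sgn(permutation) dx_{(a)} ∧ dx_{(b)} ∧ dx_{(c)} with (a < b < c) sorted:
  d(2*x + y*z) includes (∂/∂z)(2*x + y*z) dz = (y) dz, which multiplied by dx ∧ dy gives (y) dx ∧ dy ∧ dz
Collecting like 3-forms: d(omega) = (y) dx ∧ dy ∧ dz.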